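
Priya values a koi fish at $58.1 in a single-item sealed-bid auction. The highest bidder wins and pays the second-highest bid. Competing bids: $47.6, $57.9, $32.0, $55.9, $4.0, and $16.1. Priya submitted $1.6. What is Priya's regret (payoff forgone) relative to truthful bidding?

The highest competing bid is $57.9.
Bidding truthfully at $58.1: Priya has the top bid, wins, and pays the second-highest bid $57.9. Payoff = $58.1 − $57.9 = $0.2.
Bidding $1.6: the top bid is $57.9 (a rival), so Priya loses. Payoff = $0.0.
Regret = truthful payoff − actual payoff = $0.2 − $0.0 = $0.2.

$0.2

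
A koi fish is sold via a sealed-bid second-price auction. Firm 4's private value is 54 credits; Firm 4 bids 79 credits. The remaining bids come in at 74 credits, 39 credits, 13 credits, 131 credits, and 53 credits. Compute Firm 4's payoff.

0 credits

Highest competing bid: 131 credits.
Firm 4's bid 79 credits is not the highest, so Firm 4 loses, pays nothing, and earns zero payoff.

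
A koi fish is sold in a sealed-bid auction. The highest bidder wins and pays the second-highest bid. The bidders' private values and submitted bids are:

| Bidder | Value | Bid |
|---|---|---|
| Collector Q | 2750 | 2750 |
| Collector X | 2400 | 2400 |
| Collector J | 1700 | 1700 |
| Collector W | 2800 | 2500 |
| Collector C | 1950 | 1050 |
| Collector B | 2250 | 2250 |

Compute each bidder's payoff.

Sorted high to low: Collector Q 2750 > Collector W 2500 > Collector X 2400 > Collector B 2250 > Collector J 1700 > Collector C 1050.
Collector Q has the top bid and wins; the price is the second-highest bid, 2500.
Collector Q's payoff = 2750 − 2500 = 250. All other bidders lose, so their payoff is 0.

Payoffs: Collector Q 250, Collector X 0, Collector J 0, Collector W 0, Collector C 0, Collector B 0.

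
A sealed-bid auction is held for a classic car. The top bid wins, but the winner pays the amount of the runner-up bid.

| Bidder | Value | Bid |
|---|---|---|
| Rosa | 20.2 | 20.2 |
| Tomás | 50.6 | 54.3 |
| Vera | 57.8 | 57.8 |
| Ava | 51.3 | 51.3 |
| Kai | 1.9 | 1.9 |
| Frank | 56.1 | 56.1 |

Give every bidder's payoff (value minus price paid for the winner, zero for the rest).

Rosa 0.0, Tomás 0.0, Vera 1.7, Ava 0.0, Kai 0.0, Frank 0.0.

Ranking the bids: Vera 57.8 > Frank 56.1 > Tomás 54.3 > Ava 51.3 > Rosa 20.2 > Kai 1.9.
Vera has the top bid and wins; the price is the second-highest bid, 56.1.
Vera's payoff = 57.8 − 56.1 = 1.7. All other bidders lose, so their payoff is 0.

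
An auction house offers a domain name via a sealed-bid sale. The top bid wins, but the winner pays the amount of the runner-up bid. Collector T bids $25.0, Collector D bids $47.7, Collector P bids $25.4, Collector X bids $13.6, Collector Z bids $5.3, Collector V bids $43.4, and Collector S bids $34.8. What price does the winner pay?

$43.4

Sorted high to low: Collector D $47.7, then Collector V $43.4, then Collector S $34.8, then Collector P $25.4, then Collector T $25.0, then Collector X $13.6, then Collector Z $5.3.
Collector D has the highest bid, so Collector D wins.
The second-highest bid is $43.4, so that is what Collector D pays.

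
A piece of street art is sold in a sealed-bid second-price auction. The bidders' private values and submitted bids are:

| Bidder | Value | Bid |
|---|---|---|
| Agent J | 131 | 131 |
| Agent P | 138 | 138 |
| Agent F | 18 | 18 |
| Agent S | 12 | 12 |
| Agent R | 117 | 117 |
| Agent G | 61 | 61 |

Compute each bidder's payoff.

Payoffs: Agent J 0, Agent P 7, Agent F 0, Agent S 0, Agent R 0, Agent G 0.

Ranking the bids: Agent P 138 > Agent J 131 > Agent R 117 > Agent G 61 > Agent F 18 > Agent S 12.
Agent P has the top bid and wins; the price is the second-highest bid, 131.
Agent P's payoff = 138 − 131 = 7. All other bidders lose, so their payoff is 0.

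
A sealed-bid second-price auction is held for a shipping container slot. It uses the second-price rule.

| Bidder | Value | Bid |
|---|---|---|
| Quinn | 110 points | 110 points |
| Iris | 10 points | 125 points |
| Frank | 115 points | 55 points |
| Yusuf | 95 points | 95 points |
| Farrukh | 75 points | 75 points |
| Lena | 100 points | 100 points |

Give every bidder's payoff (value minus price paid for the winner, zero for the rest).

Bids in descending order: Iris 125 points, then Quinn 110 points, then Lena 100 points, then Yusuf 95 points, then Farrukh 75 points, then Frank 55 points.
Iris has the top bid and wins; the price is the second-highest bid, 110 points.
Iris's payoff = 10 points − 110 points = -100 points. All other bidders lose, so their payoff is 0.

Payoffs: Quinn 0 points, Iris -100 points, Frank 0 points, Yusuf 0 points, Farrukh 0 points, Lena 0 points.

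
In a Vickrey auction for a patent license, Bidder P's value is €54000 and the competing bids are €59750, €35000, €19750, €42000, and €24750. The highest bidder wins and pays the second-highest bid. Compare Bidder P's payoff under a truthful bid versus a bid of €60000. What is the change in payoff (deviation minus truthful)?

The highest competing bid is €59750.
Bidding truthfully at €54000: the top bid is €59750 (a rival), so Bidder P loses. Payoff = €0.
Bidding €60000: Bidder P has the top bid, wins, and pays the second-highest bid €59750. Payoff = €54000 − €59750 = -€5750.
Change = -€5750 − €0 = -€5750.
This is the dominant-strategy logic: truthful bidding weakly beats any alternative.

Change in payoff: -€5750.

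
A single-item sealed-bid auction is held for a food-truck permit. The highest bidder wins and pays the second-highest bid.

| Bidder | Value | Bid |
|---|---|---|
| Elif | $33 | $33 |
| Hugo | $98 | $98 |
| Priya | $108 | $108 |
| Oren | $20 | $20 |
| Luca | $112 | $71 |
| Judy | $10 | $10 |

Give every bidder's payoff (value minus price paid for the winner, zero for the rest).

Payoffs: Elif $0, Hugo $0, Priya $10, Oren $0, Luca $0, Judy $0.

Sorted high to low: Priya $108, then Hugo $98, then Luca $71, then Elif $33, then Oren $20, then Judy $10.
Priya has the top bid and wins; the price is the second-highest bid, $98.
Priya's payoff = $108 − $98 = $10. All other bidders lose, so their payoff is 0.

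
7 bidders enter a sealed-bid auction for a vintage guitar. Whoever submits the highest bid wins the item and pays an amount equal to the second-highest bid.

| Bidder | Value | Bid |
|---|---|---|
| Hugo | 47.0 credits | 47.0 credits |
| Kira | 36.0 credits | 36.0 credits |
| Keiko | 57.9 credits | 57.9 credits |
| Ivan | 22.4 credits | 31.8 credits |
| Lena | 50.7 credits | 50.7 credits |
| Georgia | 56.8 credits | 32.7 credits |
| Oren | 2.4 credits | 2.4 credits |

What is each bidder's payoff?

Ranking the bids: Keiko 57.9 credits > Lena 50.7 credits > Hugo 47.0 credits > Kira 36.0 credits > Georgia 32.7 credits > Ivan 31.8 credits > Oren 2.4 credits.
Keiko has the top bid and wins; the price is the second-highest bid, 50.7 credits.
Keiko's payoff = 57.9 credits − 50.7 credits = 7.2 credits. All other bidders lose, so their payoff is 0.

Payoffs: Hugo 0.0 credits, Kira 0.0 credits, Keiko 7.2 credits, Ivan 0.0 credits, Lena 0.0 credits, Georgia 0.0 credits, Oren 0.0 credits.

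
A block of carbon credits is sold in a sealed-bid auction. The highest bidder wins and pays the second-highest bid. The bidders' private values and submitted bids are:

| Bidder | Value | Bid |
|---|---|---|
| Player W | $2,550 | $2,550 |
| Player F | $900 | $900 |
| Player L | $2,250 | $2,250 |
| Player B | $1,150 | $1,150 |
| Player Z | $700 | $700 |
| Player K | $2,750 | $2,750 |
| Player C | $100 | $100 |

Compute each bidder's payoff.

Payoffs: Player W $0, Player F $0, Player L $0, Player B $0, Player Z $0, Player K $200, Player C $0.

Ordered from highest: Player K $2,750; Player W $2,550; Player L $2,250; Player B $1,150; Player F $900; Player Z $700; Player C $100.
Player K has the top bid and wins; the price is the second-highest bid, $2,550.
Player K's payoff = $2,750 − $2,550 = $200. All other bidders lose, so their payoff is 0.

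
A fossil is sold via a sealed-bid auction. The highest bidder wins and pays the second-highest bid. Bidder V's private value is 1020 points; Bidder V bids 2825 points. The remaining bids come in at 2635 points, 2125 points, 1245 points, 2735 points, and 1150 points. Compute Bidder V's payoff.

Highest competing bid: 2735 points.
Bidder V's bid 2825 points is the highest overall, so Bidder V wins and pays the second-highest bid, 2735 points.
Payoff = value − price = 1020 points − 2735 points = -1715 points.
Overbidding won the item at a price above value — truthful bidding would have avoided this loss.

-1715 points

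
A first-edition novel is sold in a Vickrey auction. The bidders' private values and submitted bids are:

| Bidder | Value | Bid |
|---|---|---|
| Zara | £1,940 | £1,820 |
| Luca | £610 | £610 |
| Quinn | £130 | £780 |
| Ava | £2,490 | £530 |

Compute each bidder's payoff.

Ranking the bids: Zara £1,820, then Quinn £780, then Luca £610, then Ava £530.
Zara has the top bid and wins; the price is the second-highest bid, £780.
Zara's payoff = £1,940 − £780 = £1,160. All other bidders lose, so their payoff is 0.

Zara £1,160, Luca £0, Quinn £0, Ava £0.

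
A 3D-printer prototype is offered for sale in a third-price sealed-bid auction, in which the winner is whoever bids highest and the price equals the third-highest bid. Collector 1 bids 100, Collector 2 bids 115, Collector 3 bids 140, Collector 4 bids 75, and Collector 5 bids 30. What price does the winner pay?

Price paid: 100.

Bids in descending order: Collector 3 140, then Collector 2 115, then Collector 1 100, then Collector 4 75, then Collector 5 30.
Collector 3 is the highest bidder, so Collector 3 wins.
Under the third-price rule, the price is the third-highest bid: 100.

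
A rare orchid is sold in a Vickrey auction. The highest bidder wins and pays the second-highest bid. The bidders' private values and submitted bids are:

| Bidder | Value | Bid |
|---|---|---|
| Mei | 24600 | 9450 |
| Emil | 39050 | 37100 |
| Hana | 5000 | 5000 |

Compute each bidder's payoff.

Bids in descending order: Emil 37100 > Mei 9450 > Hana 5000.
Emil has the top bid and wins; the price is the second-highest bid, 9450.
Emil's payoff = 39050 − 9450 = 29600. All other bidders lose, so their payoff is 0.

Payoffs: Mei 0, Emil 29600, Hana 0.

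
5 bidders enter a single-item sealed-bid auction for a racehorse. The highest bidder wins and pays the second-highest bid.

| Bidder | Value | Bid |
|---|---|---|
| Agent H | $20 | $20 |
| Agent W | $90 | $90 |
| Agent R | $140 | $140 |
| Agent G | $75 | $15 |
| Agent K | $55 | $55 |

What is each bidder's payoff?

Ordered from highest: Agent R $140 > Agent W $90 > Agent K $55 > Agent H $20 > Agent G $15.
Agent R has the top bid and wins; the price is the second-highest bid, $90.
Agent R's payoff = $140 − $90 = $50. All other bidders lose, so their payoff is 0.

Agent H $0, Agent W $0, Agent R $50, Agent G $0, Agent K $0.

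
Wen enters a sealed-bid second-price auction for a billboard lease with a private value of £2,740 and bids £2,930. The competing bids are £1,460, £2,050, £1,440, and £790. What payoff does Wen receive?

Payoff = £690.

Highest competing bid: £2,050.
Wen's bid £2,930 is the highest overall, so Wen wins and pays the second-highest bid, £2,050.
Payoff = value − price = £2,740 − £2,050 = £690.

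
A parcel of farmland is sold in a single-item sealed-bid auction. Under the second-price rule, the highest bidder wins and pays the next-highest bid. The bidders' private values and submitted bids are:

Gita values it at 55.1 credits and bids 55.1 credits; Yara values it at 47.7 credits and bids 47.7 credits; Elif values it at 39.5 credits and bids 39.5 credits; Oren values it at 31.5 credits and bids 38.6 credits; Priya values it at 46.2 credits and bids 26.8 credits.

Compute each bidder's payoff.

Sorted high to low: Gita 55.1 credits; Yara 47.7 credits; Elif 39.5 credits; Oren 38.6 credits; Priya 26.8 credits.
Gita has the top bid and wins; the price is the second-highest bid, 47.7 credits.
Gita's payoff = 55.1 credits − 47.7 credits = 7.4 credits. All other bidders lose, so their payoff is 0.

Payoffs: Gita 7.4 credits, Yara 0.0 credits, Elif 0.0 credits, Oren 0.0 credits, Priya 0.0 credits.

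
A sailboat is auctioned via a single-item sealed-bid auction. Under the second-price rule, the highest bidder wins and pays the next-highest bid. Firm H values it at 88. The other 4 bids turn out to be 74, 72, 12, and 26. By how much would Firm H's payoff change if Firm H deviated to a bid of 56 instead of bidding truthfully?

Payoff change: -14.

The highest competing bid is 74.
Bidding truthfully at 88: Firm H has the top bid, wins, and pays the second-highest bid 74. Payoff = 88 − 74 = 14.
Bidding 56: the top bid is 74 (a rival), so Firm H loses. Payoff = 0.
Change = 0 − 14 = -14.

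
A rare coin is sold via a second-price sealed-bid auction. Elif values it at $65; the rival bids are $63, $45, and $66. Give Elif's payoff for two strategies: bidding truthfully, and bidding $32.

Truthful: $0; alternative: $0.

The highest competing bid is $66.
Bidding truthfully at $65: the top bid is $66 (a rival), so Elif loses. Payoff = $0.
Bidding $32: the top bid is $66 (a rival), so Elif loses. Payoff = $0.
The bid only affects whether you win, not the price — here both bids land on the same side of the top rival bid, so the deviation is payoff-neutral.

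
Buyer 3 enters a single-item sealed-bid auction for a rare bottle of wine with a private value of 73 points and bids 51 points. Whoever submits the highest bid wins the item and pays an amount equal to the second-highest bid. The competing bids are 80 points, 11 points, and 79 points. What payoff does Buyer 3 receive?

0 points

Highest competing bid: 80 points.
Buyer 3's bid 51 points is not the highest, so Buyer 3 loses, pays nothing, and earns zero payoff.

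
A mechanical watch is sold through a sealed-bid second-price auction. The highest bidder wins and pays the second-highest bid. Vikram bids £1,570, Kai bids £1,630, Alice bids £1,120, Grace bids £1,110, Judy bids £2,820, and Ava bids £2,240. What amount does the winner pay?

Ordered from highest: Judy £2,820 > Ava £2,240 > Kai £1,630 > Vikram £1,570 > Alice £1,120 > Grace £1,110.
Judy has the highest bid, so Judy wins.
The second-highest bid is £2,240, so that is what Judy pays.

£2,240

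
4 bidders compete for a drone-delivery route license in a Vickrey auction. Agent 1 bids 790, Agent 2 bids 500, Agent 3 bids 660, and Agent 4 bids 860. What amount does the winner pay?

Ordered from highest: Agent 4 860, then Agent 1 790, then Agent 3 660, then Agent 2 500.
Agent 4 has the highest bid, so Agent 4 wins.
The second-highest bid is 790, so that is what Agent 4 pays.

790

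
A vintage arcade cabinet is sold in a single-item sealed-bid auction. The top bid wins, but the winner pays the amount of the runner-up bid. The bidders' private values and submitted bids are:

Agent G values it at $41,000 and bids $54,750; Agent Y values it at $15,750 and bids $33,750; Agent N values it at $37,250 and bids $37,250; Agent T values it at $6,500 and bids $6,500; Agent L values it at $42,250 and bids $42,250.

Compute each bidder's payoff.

Ordered from highest: Agent G $54,750, then Agent L $42,250, then Agent N $37,250, then Agent Y $33,750, then Agent T $6,500.
Agent G has the top bid and wins; the price is the second-highest bid, $42,250.
Agent G's payoff = $41,000 − $42,250 = -$1,250. All other bidders lose, so their payoff is 0.

Payoffs: Agent G -$1,250, Agent Y $0, Agent N $0, Agent T $0, Agent L $0.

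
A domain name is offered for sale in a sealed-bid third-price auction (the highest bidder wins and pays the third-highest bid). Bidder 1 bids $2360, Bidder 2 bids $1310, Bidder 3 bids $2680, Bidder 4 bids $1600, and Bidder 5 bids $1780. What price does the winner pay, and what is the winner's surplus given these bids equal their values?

Bids in descending order: Bidder 3 $2680, then Bidder 1 $2360, then Bidder 5 $1780, then Bidder 4 $1600, then Bidder 2 $1310.
Bidder 3 is the highest bidder, so Bidder 3 wins.
Under the third-price rule, the price is the third-highest bid: $1780.
Surplus = $2680 − $1780 = $900.

The winner pays $1780 for a surplus of $900.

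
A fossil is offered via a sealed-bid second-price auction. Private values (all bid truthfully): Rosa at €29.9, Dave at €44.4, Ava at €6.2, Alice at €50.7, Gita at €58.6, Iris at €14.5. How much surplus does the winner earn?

Sorted high to low: Gita €58.6, then Alice €50.7, then Dave €44.4, then Rosa €29.9, then Iris €14.5, then Ava €6.2.
Gita wins with the top bid and pays the second-highest, €50.7.
Surplus = €58.6 − €50.7 = €7.9.

Surplus = €7.9.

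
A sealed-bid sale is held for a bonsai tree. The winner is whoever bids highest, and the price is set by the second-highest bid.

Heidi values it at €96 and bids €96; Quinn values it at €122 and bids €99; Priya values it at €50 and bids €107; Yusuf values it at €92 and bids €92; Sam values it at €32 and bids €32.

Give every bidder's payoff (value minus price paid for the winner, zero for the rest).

Heidi €0, Quinn €0, Priya -€49, Yusuf €0, Sam €0.

Ranking the bids: Priya €107; Quinn €99; Heidi €96; Yusuf €92; Sam €32.
Priya has the top bid and wins; the price is the second-highest bid, €99.
Priya's payoff = €50 − €99 = -€49. All other bidders lose, so their payoff is 0.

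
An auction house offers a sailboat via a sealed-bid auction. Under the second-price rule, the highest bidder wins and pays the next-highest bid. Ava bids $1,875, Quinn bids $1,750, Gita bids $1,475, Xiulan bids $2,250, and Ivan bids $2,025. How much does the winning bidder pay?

The winner pays $2,025.

Ordered from highest: Xiulan $2,250, then Ivan $2,025, then Ava $1,875, then Quinn $1,750, then Gita $1,475.
Xiulan has the highest bid, so Xiulan wins.
The second-highest bid is $2,025, so that is what Xiulan pays.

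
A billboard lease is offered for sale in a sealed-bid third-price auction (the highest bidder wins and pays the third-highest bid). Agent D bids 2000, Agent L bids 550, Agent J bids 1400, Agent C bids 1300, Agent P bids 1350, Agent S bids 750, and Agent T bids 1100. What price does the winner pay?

Bids in descending order: Agent D 2000 > Agent J 1400 > Agent P 1350 > Agent C 1300 > Agent T 1100 > Agent S 750 > Agent L 550.
Agent D is the highest bidder, so Agent D wins.
Under the third-price rule, the price is the third-highest bid: 1350.

The winner pays 1350.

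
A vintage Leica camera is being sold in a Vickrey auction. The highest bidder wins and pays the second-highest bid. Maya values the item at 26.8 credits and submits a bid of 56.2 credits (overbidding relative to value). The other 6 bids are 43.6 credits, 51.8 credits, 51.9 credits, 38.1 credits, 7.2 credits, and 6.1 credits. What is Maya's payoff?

Highest competing bid: 51.9 credits.
Maya's bid 56.2 credits is the highest overall, so Maya wins and pays the second-highest bid, 51.9 credits.
Payoff = value − price = 26.8 credits − 51.9 credits = -25.1 credits.

-25.1 credits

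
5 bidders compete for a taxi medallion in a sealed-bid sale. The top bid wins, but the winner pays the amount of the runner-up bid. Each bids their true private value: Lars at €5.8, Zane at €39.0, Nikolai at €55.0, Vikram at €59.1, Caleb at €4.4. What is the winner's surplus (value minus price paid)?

Ordered from highest: Vikram €59.1, then Nikolai €55.0, then Zane €39.0, then Lars €5.8, then Caleb €4.4.
Vikram wins with the top bid and pays the second-highest, €55.0.
Surplus = €59.1 − €55.0 = €4.1.

€4.1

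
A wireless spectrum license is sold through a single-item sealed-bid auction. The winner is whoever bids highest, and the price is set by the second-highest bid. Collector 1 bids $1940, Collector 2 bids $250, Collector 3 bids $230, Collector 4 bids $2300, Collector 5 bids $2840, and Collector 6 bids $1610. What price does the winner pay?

The winner pays $2300.

Bids in descending order: Collector 5 $2840 > Collector 4 $2300 > Collector 1 $1940 > Collector 6 $1610 > Collector 2 $250 > Collector 3 $230.
Collector 5 has the highest bid, so Collector 5 wins.
The second-highest bid is $2300, so that is what Collector 5 pays.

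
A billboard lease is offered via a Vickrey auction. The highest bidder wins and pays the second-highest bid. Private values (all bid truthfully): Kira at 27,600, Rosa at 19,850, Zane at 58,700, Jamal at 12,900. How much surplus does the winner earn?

31,100

Ranking the bids: Zane 58,700; Kira 27,600; Rosa 19,850; Jamal 12,900.
Zane wins with the top bid and pays the second-highest, 27,600.
Surplus = 58,700 − 27,600 = 31,100.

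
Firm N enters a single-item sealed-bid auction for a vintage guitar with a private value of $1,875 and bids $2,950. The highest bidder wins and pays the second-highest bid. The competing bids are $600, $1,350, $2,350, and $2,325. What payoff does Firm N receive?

Highest competing bid: $2,350.
Firm N's bid $2,950 is the highest overall, so Firm N wins and pays the second-highest bid, $2,350.
Payoff = value − price = $1,875 − $2,350 = -$475.

Payoff = -$475.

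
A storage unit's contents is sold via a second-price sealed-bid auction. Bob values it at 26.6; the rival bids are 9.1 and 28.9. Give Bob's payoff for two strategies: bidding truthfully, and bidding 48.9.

(a) 0.0  (b) -2.3

The highest competing bid is 28.9.
Bidding truthfully at 26.6: the top bid is 28.9 (a rival), so Bob loses. Payoff = 0.0.
Bidding 48.9: Bob has the top bid, wins, and pays the second-highest bid 28.9. Payoff = 26.6 − 28.9 = -2.3.
This is the dominant-strategy logic: truthful bidding weakly beats any alternative.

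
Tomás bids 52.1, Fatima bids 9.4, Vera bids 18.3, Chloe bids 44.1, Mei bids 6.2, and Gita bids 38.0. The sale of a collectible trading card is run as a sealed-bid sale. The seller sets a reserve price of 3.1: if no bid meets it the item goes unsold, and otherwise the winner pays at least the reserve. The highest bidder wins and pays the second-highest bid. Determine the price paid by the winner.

Bids in descending order: Tomás 52.1 > Chloe 44.1 > Gita 38.0 > Vera 18.3 > Fatima 9.4 > Mei 6.2.
Tomás has the highest bid, so Tomás wins.
The second-highest bid is 44.1, which exceeds the reserve, so that sets the price.

44.1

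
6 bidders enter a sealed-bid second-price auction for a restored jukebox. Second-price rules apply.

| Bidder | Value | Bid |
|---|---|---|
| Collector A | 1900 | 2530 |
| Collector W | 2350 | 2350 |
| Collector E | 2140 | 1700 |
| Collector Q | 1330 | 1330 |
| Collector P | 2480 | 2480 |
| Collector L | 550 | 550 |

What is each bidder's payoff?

Ranking the bids: Collector A 2530, then Collector P 2480, then Collector W 2350, then Collector E 1700, then Collector Q 1330, then Collector L 550.
Collector A has the top bid and wins; the price is the second-highest bid, 2480.
Collector A's payoff = 1900 − 2480 = -580. All other bidders lose, so their payoff is 0.

Collector A -580, Collector W 0, Collector E 0, Collector Q 0, Collector P 0, Collector L 0.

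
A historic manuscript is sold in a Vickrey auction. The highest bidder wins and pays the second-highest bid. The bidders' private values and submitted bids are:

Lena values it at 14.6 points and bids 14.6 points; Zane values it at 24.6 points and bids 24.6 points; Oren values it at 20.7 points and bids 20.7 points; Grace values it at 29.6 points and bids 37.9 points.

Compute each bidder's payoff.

Sorted high to low: Grace 37.9 points > Zane 24.6 points > Oren 20.7 points > Lena 14.6 points.
Grace has the top bid and wins; the price is the second-highest bid, 24.6 points.
Grace's payoff = 29.6 points − 24.6 points = 5.0 points. All other bidders lose, so their payoff is 0.

Payoffs: Lena 0.0 points, Zane 0.0 points, Oren 0.0 points, Grace 5.0 points.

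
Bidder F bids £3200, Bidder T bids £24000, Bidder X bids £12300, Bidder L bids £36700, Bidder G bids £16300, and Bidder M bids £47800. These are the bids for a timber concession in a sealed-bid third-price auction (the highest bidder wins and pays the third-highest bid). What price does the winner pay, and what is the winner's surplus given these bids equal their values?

Ranking the bids: Bidder M £47800, then Bidder L £36700, then Bidder T £24000, then Bidder G £16300, then Bidder X £12300, then Bidder F £3200.
Bidder M is the highest bidder, so Bidder M wins.
Under the third-price rule, the price is the third-highest bid: £24000.
Surplus = £47800 − £24000 = £23800.

The winner pays £24000 for a surplus of £23800.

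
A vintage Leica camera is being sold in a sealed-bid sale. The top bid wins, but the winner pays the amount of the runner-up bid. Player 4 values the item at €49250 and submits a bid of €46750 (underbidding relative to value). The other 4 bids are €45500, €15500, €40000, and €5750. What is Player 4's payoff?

Highest competing bid: €45500.
Player 4's bid €46750 is the highest overall, so Player 4 wins and pays the second-highest bid, €45500.
Payoff = value − price = €49250 − €45500 = €3750.

€3750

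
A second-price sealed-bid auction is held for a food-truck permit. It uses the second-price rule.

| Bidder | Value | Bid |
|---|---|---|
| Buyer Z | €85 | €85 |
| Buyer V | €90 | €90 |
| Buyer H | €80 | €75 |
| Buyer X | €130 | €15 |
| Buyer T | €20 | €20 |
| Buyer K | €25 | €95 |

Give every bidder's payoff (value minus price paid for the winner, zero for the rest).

Ordered from highest: Buyer K €95 > Buyer V €90 > Buyer Z €85 > Buyer H €75 > Buyer T €20 > Buyer X €15.
Buyer K has the top bid and wins; the price is the second-highest bid, €90.
Buyer K's payoff = €25 − €90 = -€65. All other bidders lose, so their payoff is 0.

Payoffs: Buyer Z €0, Buyer V €0, Buyer H €0, Buyer X €0, Buyer T €0, Buyer K -€65.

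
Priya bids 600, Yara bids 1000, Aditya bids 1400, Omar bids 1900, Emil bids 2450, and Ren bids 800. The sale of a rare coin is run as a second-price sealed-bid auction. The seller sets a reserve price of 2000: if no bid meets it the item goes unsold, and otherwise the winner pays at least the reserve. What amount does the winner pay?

Bids in descending order: Emil 2450 > Omar 1900 > Aditya 1400 > Yara 1000 > Ren 800 > Priya 600.
Emil has the highest bid, so Emil wins.
The second-highest bid is 1900, but the reserve 2000 is higher, so the price is the reserve.

Price paid: 2000.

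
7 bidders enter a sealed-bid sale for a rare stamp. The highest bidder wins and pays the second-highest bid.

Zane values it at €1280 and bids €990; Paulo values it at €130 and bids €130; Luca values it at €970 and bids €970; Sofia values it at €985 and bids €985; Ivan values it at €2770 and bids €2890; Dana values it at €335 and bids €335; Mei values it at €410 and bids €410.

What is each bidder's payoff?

Sorted high to low: Ivan €2890 > Zane €990 > Sofia €985 > Luca €970 > Mei €410 > Dana €335 > Paulo €130.
Ivan has the top bid and wins; the price is the second-highest bid, €990.
Ivan's payoff = €2770 − €990 = €1780. All other bidders lose, so their payoff is 0.

Payoffs: Zane €0, Paulo €0, Luca €0, Sofia €0, Ivan €1780, Dana €0, Mei €0.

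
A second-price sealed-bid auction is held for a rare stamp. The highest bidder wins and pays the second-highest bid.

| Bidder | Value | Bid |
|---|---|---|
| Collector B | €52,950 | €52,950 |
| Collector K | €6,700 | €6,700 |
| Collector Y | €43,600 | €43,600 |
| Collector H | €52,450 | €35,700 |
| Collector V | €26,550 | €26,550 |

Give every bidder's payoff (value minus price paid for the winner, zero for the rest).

Payoffs: Collector B €9,350, Collector K €0, Collector Y €0, Collector H €0, Collector V €0.

Sorted high to low: Collector B €52,950; Collector Y €43,600; Collector H €35,700; Collector V €26,550; Collector K €6,700.
Collector B has the top bid and wins; the price is the second-highest bid, €43,600.
Collector B's payoff = €52,950 − €43,600 = €9,350. All other bidders lose, so their payoff is 0.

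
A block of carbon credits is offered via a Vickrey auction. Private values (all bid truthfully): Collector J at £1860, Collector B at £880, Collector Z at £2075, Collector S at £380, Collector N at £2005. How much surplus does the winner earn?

£70

Ordered from highest: Collector Z £2075; Collector N £2005; Collector J £1860; Collector B £880; Collector S £380.
Collector Z wins with the top bid and pays the second-highest, £2005.
Surplus = £2075 − £2005 = £70.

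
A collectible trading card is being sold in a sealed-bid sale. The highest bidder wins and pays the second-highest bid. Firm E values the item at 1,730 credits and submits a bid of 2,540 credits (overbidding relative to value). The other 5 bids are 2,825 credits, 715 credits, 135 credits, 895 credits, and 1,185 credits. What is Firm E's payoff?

0 credits

Highest competing bid: 2,825 credits.
Firm E's bid 2,540 credits is not the highest, so Firm E loses, pays nothing, and earns zero payoff.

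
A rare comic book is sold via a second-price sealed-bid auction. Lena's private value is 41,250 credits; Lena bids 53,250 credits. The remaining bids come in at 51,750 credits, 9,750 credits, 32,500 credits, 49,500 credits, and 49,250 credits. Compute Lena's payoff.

Highest competing bid: 51,750 credits.
Lena's bid 53,250 credits is the highest overall, so Lena wins and pays the second-highest bid, 51,750 credits.
Payoff = value − price = 41,250 credits − 51,750 credits = -10,500 credits.
Overbidding won the item at a price above value — truthful bidding would have avoided this loss.

Lena's payoff: -10,500 credits.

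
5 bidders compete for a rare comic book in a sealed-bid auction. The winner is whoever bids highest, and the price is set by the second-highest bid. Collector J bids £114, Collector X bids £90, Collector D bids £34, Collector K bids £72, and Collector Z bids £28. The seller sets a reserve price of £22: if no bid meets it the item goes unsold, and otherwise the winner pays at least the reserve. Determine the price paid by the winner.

Price paid: £90.

Bids in descending order: Collector J £114, then Collector X £90, then Collector K £72, then Collector D £34, then Collector Z £28.
Collector J has the highest bid, so Collector J wins.
The second-highest bid is £90, which exceeds the reserve, so that sets the price.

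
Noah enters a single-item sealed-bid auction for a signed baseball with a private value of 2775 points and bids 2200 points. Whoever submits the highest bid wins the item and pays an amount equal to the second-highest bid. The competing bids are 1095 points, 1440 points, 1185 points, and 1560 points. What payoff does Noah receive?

Noah's payoff: 1215 points.

Highest competing bid: 1560 points.
Noah's bid 2200 points is the highest overall, so Noah wins and pays the second-highest bid, 1560 points.
Payoff = value − price = 2775 points − 1560 points = 1215 points.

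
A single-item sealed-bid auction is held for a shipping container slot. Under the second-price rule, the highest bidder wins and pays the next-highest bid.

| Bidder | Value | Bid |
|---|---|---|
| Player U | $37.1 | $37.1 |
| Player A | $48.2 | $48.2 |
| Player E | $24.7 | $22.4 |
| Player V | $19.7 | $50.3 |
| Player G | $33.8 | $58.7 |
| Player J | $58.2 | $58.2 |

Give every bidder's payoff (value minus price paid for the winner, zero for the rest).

Ranking the bids: Player G $58.7, then Player J $58.2, then Player V $50.3, then Player A $48.2, then Player U $37.1, then Player E $22.4.
Player G has the top bid and wins; the price is the second-highest bid, $58.2.
Player G's payoff = $33.8 − $58.2 = -$24.4. All other bidders lose, so their payoff is 0.

Player U $0.0, Player A $0.0, Player E $0.0, Player V $0.0, Player G -$24.4, Player J $0.0.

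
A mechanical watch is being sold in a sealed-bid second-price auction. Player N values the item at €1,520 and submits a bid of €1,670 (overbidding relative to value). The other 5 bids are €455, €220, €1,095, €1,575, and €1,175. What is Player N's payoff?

Highest competing bid: €1,575.
Player N's bid €1,670 is the highest overall, so Player N wins and pays the second-highest bid, €1,575.
Payoff = value − price = €1,520 − €1,575 = -€55.

-€55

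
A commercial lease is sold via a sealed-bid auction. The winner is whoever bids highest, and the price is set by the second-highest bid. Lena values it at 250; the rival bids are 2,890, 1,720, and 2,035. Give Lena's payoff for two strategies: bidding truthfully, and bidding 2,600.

Truthful: 0; alternative: 0.

The highest competing bid is 2,890.
Bidding truthfully at 250: the top bid is 2,890 (a rival), so Lena loses. Payoff = 0.
Bidding 2,600: the top bid is 2,890 (a rival), so Lena loses. Payoff = 0.
The bid only affects whether you win, not the price — here both bids land on the same side of the top rival bid, so the deviation is payoff-neutral.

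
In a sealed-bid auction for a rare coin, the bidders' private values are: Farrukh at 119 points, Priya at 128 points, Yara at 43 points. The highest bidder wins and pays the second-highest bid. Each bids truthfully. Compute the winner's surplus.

Surplus = 9 points.

Sorted high to low: Priya 128 points > Farrukh 119 points > Yara 43 points.
Priya wins with the top bid and pays the second-highest, 119 points.
Surplus = 128 points − 119 points = 9 points.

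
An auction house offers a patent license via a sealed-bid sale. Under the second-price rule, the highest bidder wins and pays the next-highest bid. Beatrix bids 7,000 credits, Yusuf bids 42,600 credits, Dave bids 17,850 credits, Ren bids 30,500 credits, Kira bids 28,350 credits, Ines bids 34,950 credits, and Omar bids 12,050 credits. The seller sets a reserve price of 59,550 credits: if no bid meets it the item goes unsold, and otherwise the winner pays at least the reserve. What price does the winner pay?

Ordered from highest: Yusuf 42,600 credits > Ines 34,950 credits > Ren 30,500 credits > Kira 28,350 credits > Dave 17,850 credits > Omar 12,050 credits > Beatrix 7,000 credits.
The top bid 42,600 credits is below the reserve 59,550 credits, so the item goes unsold and nothing is paid.

unsold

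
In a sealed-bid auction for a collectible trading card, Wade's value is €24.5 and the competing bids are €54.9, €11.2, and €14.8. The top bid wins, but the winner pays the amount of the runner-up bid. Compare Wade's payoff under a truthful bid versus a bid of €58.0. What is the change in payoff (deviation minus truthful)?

The highest competing bid is €54.9.
Bidding truthfully at €24.5: the top bid is €54.9 (a rival), so Wade loses. Payoff = €0.0.
Bidding €58.0: Wade has the top bid, wins, and pays the second-highest bid €54.9. Payoff = €24.5 − €54.9 = -€30.4.
Change = -€30.4 − €0.0 = -€30.4.
Deviating from a truthful bid can only lose payoff in a second-price auction — never gain.

Change in payoff: -€30.4.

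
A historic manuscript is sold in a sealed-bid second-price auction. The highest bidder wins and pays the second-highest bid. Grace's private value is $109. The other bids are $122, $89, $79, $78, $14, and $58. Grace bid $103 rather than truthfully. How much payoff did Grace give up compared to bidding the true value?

The highest competing bid is $122.
Bidding truthfully at $109: the top bid is $122 (a rival), so Grace loses. Payoff = $0.
Bidding $103: the top bid is $122 (a rival), so Grace loses. Payoff = $0.
Regret = truthful payoff − actual payoff = $0 − $0 = $0.
The bid only affects whether you win, not the price — here both bids land on the same side of the top rival bid, so the deviation is payoff-neutral.

$0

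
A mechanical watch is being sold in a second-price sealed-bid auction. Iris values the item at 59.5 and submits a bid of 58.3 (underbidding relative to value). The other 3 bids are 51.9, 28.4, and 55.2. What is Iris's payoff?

Payoff = 4.3.

Highest competing bid: 55.2.
Iris's bid 58.3 is the highest overall, so Iris wins and pays the second-highest bid, 55.2.
Payoff = value − price = 59.5 − 55.2 = 4.3.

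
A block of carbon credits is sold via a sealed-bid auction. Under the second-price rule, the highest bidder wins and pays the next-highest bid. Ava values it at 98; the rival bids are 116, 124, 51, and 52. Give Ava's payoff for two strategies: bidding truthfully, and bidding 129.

(a) 0  (b) -26

The highest competing bid is 124.
Bidding truthfully at 98: the top bid is 124 (a rival), so Ava loses. Payoff = 0.
Bidding 129: Ava has the top bid, wins, and pays the second-highest bid 124. Payoff = 98 − 124 = -26.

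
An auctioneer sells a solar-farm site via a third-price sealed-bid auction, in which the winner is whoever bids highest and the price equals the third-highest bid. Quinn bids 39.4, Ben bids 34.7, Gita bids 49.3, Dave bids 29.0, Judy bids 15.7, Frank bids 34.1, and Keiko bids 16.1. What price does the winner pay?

Sorted high to low: Gita 49.3 > Quinn 39.4 > Ben 34.7 > Frank 34.1 > Dave 29.0 > Keiko 16.1 > Judy 15.7.
Gita is the highest bidder, so Gita wins.
Under the third-price rule, the price is the third-highest bid: 34.7.

The winner pays 34.7.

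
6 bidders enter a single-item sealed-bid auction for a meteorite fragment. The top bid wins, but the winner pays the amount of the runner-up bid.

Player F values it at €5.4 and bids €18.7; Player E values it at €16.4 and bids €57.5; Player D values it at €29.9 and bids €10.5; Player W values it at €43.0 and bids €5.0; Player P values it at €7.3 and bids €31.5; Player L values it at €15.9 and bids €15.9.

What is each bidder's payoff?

Ordered from highest: Player E €57.5 > Player P €31.5 > Player F €18.7 > Player L €15.9 > Player D €10.5 > Player W €5.0.
Player E has the top bid and wins; the price is the second-highest bid, €31.5.
Player E's payoff = €16.4 − €31.5 = -€15.1. All other bidders lose, so their payoff is 0.

Payoffs: Player F €0.0, Player E -€15.1, Player D €0.0, Player W €0.0, Player P €0.0, Player L €0.0.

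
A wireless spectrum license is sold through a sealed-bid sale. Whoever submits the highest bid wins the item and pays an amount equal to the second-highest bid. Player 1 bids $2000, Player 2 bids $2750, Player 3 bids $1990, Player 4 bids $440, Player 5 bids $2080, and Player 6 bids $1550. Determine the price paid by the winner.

Sorted high to low: Player 2 $2750; Player 5 $2080; Player 1 $2000; Player 3 $1990; Player 6 $1550; Player 4 $440.
Player 2 has the highest bid, so Player 2 wins.
The second-highest bid is $2080, so that is what Player 2 pays.

$2080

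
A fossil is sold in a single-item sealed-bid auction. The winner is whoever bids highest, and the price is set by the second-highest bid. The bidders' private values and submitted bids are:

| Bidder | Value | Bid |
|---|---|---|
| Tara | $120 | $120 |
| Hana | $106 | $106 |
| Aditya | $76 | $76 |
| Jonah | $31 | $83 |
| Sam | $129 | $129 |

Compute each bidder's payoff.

Bids in descending order: Sam $129, then Tara $120, then Hana $106, then Jonah $83, then Aditya $76.
Sam has the top bid and wins; the price is the second-highest bid, $120.
Sam's payoff = $129 − $120 = $9. All other bidders lose, so their payoff is 0.

Tara $0, Hana $0, Aditya $0, Jonah $0, Sam $9.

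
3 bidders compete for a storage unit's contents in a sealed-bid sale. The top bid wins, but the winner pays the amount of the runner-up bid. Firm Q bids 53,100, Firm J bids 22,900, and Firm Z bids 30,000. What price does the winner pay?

Price paid: 30,000.

Bids in descending order: Firm Q 53,100; Firm Z 30,000; Firm J 22,900.
Firm Q has the highest bid, so Firm Q wins.
The second-highest bid is 30,000, so that is what Firm Q pays.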